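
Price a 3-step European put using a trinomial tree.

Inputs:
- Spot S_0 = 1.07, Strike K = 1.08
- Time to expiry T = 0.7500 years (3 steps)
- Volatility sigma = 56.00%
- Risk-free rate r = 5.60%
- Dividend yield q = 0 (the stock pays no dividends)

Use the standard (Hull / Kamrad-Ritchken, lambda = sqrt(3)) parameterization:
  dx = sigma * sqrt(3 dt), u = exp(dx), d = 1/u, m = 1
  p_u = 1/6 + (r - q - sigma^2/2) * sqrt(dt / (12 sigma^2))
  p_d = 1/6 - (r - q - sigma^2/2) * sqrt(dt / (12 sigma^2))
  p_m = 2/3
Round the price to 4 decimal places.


Answer: Price = V(0,0) = 0.1676

Derivation:
dt = T/N = 0.250000; dx = sigma*sqrt(3*dt) = 0.484974
u = exp(dx) = 1.624133; d = 1/u = 0.615713
p_u = 0.140686, p_m = 0.666667, p_d = 0.192647
Discount per step: exp(-r*dt) = 0.986098
Stock lattice S(k, j) with j the centered position index:
  k=0: S(0,+0) = 1.0700
  k=1: S(1,-1) = 0.6588; S(1,+0) = 1.0700; S(1,+1) = 1.7378
  k=2: S(2,-2) = 0.4056; S(2,-1) = 0.6588; S(2,+0) = 1.0700; S(2,+1) = 1.7378; S(2,+2) = 2.8225
  k=3: S(3,-3) = 0.2498; S(3,-2) = 0.4056; S(3,-1) = 0.6588; S(3,+0) = 1.0700; S(3,+1) = 1.7378; S(3,+2) = 2.8225; S(3,+3) = 4.5840
Terminal payoffs V(N, j) = max(K - S_T, 0):
  V(3,-3) = 0.830242; V(3,-2) = 0.674360; V(3,-1) = 0.421187; V(3,+0) = 0.010000; V(3,+1) = 0.000000; V(3,+2) = 0.000000; V(3,+3) = 0.000000
Backward induction: V(k, j) = exp(-r*dt) * [p_u * V(k+1, j+1) + p_m * V(k+1, j) + p_d * V(k+1, j-1)]
  V(2,-2) = exp(-r*dt) * [p_u*0.421187 + p_m*0.674360 + p_d*0.830242] = 0.659475
  V(2,-1) = exp(-r*dt) * [p_u*0.010000 + p_m*0.421187 + p_d*0.674360] = 0.406383
  V(2,+0) = exp(-r*dt) * [p_u*0.000000 + p_m*0.010000 + p_d*0.421187] = 0.086587
  V(2,+1) = exp(-r*dt) * [p_u*0.000000 + p_m*0.000000 + p_d*0.010000] = 0.001900
  V(2,+2) = exp(-r*dt) * [p_u*0.000000 + p_m*0.000000 + p_d*0.000000] = 0.000000
  V(1,-1) = exp(-r*dt) * [p_u*0.086587 + p_m*0.406383 + p_d*0.659475] = 0.404447
  V(1,+0) = exp(-r*dt) * [p_u*0.001900 + p_m*0.086587 + p_d*0.406383] = 0.134386
  V(1,+1) = exp(-r*dt) * [p_u*0.000000 + p_m*0.001900 + p_d*0.086587] = 0.017698
  V(0,+0) = exp(-r*dt) * [p_u*0.017698 + p_m*0.134386 + p_d*0.404447] = 0.167633


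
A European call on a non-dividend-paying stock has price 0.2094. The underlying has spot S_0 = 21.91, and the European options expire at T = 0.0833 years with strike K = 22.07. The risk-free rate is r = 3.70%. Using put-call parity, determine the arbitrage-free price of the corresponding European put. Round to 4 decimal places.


Answer: Put price = 0.3015

Derivation:
Put-call parity: C - P = S_0 * exp(-qT) - K * exp(-rT).
S_0 * exp(-qT) = 21.9100 * 1.00000000 = 21.91000000
K * exp(-rT) = 22.0700 * 0.99692264 = 22.00208277
P = C - S*exp(-qT) + K*exp(-rT)
P = 0.2094 - 21.91000000 + 22.00208277 = 0.3015


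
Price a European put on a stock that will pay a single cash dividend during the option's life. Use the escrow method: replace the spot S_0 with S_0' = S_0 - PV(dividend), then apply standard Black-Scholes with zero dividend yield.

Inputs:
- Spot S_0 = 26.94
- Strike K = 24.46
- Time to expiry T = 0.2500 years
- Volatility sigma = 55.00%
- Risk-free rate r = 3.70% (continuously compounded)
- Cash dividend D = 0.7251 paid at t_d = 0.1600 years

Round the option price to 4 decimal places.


PV(D) = D * exp(-r * t_d) = 0.7251 * 0.99409749 = 0.72082009
S_0' = S_0 - PV(D) = 26.9400 - 0.72082009 = 26.21917991
d1 = (ln(S_0'/K) + (r + sigma^2/2)*T) / (sigma*sqrt(T)) = 0.42368935
d2 = d1 - sigma*sqrt(T) = 0.14868935
exp(-rT) = 0.99079265
N(-d1) = 0.33589619; N(-d2) = 0.44089938
P = K * exp(-rT) * N(-d2) - S_0' * N(-d1) = 24.4600 * 0.99079265 * 0.44089938 - 26.21917991 * 0.33589619 = 1.8782

Answer: Price = 1.8782


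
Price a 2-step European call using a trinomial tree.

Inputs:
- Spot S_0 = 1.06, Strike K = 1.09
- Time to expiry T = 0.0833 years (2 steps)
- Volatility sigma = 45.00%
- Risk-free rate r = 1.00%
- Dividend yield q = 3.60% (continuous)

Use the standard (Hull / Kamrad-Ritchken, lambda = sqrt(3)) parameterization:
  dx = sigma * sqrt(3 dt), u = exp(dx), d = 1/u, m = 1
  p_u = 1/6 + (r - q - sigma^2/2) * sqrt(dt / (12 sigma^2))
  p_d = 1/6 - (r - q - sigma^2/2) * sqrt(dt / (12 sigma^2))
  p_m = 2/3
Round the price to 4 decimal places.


Answer: Price = V(0,0) = 0.0388

Derivation:
dt = T/N = 0.041650; dx = sigma*sqrt(3*dt) = 0.159067
u = exp(dx) = 1.172417; d = 1/u = 0.852939
p_u = 0.150007, p_m = 0.666667, p_d = 0.183326
Discount per step: exp(-r*dt) = 0.999584
Stock lattice S(k, j) with j the centered position index:
  k=0: S(0,+0) = 1.0600
  k=1: S(1,-1) = 0.9041; S(1,+0) = 1.0600; S(1,+1) = 1.2428
  k=2: S(2,-2) = 0.7712; S(2,-1) = 0.9041; S(2,+0) = 1.0600; S(2,+1) = 1.2428; S(2,+2) = 1.4570
Terminal payoffs V(N, j) = max(S_T - K, 0):
  V(2,-2) = 0.000000; V(2,-1) = 0.000000; V(2,+0) = 0.000000; V(2,+1) = 0.152762; V(2,+2) = 0.367035
Backward induction: V(k, j) = exp(-r*dt) * [p_u * V(k+1, j+1) + p_m * V(k+1, j) + p_d * V(k+1, j-1)]
  V(1,-1) = exp(-r*dt) * [p_u*0.000000 + p_m*0.000000 + p_d*0.000000] = 0.000000
  V(1,+0) = exp(-r*dt) * [p_u*0.152762 + p_m*0.000000 + p_d*0.000000] = 0.022906
  V(1,+1) = exp(-r*dt) * [p_u*0.367035 + p_m*0.152762 + p_d*0.000000] = 0.156834
  V(0,+0) = exp(-r*dt) * [p_u*0.156834 + p_m*0.022906 + p_d*0.000000] = 0.038781


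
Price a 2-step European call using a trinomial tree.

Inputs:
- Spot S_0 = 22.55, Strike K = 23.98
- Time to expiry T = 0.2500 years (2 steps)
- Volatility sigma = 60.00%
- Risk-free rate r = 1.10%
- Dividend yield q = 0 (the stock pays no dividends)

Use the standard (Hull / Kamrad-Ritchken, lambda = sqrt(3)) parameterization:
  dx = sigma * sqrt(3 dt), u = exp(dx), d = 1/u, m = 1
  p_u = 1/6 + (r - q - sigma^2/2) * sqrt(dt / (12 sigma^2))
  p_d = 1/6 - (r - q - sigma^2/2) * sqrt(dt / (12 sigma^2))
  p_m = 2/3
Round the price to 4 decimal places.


dt = T/N = 0.125000; dx = sigma*sqrt(3*dt) = 0.367423
u = exp(dx) = 1.444009; d = 1/u = 0.692516
p_u = 0.137919, p_m = 0.666667, p_d = 0.195414
Discount per step: exp(-r*dt) = 0.998626
Stock lattice S(k, j) with j the centered position index:
  k=0: S(0,+0) = 22.5500
  k=1: S(1,-1) = 15.6162; S(1,+0) = 22.5500; S(1,+1) = 32.5624
  k=2: S(2,-2) = 10.8145; S(2,-1) = 15.6162; S(2,+0) = 22.5500; S(2,+1) = 32.5624; S(2,+2) = 47.0204
Terminal payoffs V(N, j) = max(S_T - K, 0):
  V(2,-2) = 0.000000; V(2,-1) = 0.000000; V(2,+0) = 0.000000; V(2,+1) = 8.582409; V(2,+2) = 23.040421
Backward induction: V(k, j) = exp(-r*dt) * [p_u * V(k+1, j+1) + p_m * V(k+1, j) + p_d * V(k+1, j-1)]
  V(1,-1) = exp(-r*dt) * [p_u*0.000000 + p_m*0.000000 + p_d*0.000000] = 0.000000
  V(1,+0) = exp(-r*dt) * [p_u*8.582409 + p_m*0.000000 + p_d*0.000000] = 1.182052
  V(1,+1) = exp(-r*dt) * [p_u*23.040421 + p_m*8.582409 + p_d*0.000000] = 8.887094
  V(0,+0) = exp(-r*dt) * [p_u*8.887094 + p_m*1.182052 + p_d*0.000000] = 2.010969

Answer: Price = V(0,0) = 2.0110


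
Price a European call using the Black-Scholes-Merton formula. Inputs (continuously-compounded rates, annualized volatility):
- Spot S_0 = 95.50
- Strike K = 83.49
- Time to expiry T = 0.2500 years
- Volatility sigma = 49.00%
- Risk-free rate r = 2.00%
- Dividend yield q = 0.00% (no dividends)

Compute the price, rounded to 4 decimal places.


d1 = (ln(S/K) + (r - q + 0.5*sigma^2) * T) / (sigma * sqrt(T)) = 0.69147707
d2 = d1 - sigma * sqrt(T) = 0.44647707
exp(-rT) = 0.99501248; exp(-qT) = 1.00000000
C = S_0 * exp(-qT) * N(d1) - K * exp(-rT) * N(d2)
N(d1) = 0.75536711; N(d2) = 0.67237367
C = 95.5000 * 1.00000000 * 0.75536711 - 83.4900 * 0.99501248 * 0.67237367 = 16.2811

Answer: Price = 16.2811


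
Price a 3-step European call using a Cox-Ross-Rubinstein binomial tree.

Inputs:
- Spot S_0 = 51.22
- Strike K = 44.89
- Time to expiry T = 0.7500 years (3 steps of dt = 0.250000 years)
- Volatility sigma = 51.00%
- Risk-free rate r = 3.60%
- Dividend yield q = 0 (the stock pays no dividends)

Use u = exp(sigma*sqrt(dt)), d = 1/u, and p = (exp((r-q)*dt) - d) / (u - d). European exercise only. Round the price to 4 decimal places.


Answer: Price = V(0,0) = 12.9137

Derivation:
dt = T/N = 0.250000
u = exp(sigma*sqrt(dt)) = 1.290462; d = 1/u = 0.774916
p = (exp((r-q)*dt) - d) / (u - d) = 0.454129
Discount per step: exp(-r*dt) = 0.991040
Stock lattice S(k, i) with i counting down-moves:
  k=0: S(0,0) = 51.2200
  k=1: S(1,0) = 66.0974; S(1,1) = 39.6912
  k=2: S(2,0) = 85.2962; S(2,1) = 51.2200; S(2,2) = 30.7574
  k=3: S(3,0) = 110.0715; S(3,1) = 66.0974; S(3,2) = 39.6912; S(3,3) = 23.8344
Terminal payoffs V(N, i) = max(S_T - K, 0):
  V(3,0) = 65.181492; V(3,1) = 21.207444; V(3,2) = 0.000000; V(3,3) = 0.000000
Backward induction: V(k, i) = exp(-r*dt) * [p * V(k+1, i) + (1-p) * V(k+1, i+1)].
  V(2,0) = exp(-r*dt) * [p*65.181492 + (1-p)*21.207444] = 40.808412
  V(2,1) = exp(-r*dt) * [p*21.207444 + (1-p)*0.000000] = 9.544631
  V(2,2) = exp(-r*dt) * [p*0.000000 + (1-p)*0.000000] = 0.000000
  V(1,0) = exp(-r*dt) * [p*40.808412 + (1-p)*9.544631] = 23.529706
  V(1,1) = exp(-r*dt) * [p*9.544631 + (1-p)*0.000000] = 4.295661
  V(0,0) = exp(-r*dt) * [p*23.529706 + (1-p)*4.295661] = 12.913656


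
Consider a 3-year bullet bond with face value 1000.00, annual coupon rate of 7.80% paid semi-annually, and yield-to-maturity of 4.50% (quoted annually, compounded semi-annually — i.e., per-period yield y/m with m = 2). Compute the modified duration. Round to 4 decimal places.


Coupon per period c = face * coupon_rate / m = 39.000000
Periods per year m = 2; per-period yield y/m = 0.022500
Number of cashflows N = 6
Cashflows (t years, CF_t, discount factor 1/(1+y/m)^(m*t), PV):
  t = 0.5000: CF_t = 39.000000, DF = 0.977995, PV = 38.141809
  t = 1.0000: CF_t = 39.000000, DF = 0.956474, PV = 37.302503
  t = 1.5000: CF_t = 39.000000, DF = 0.935427, PV = 36.481666
  t = 2.0000: CF_t = 39.000000, DF = 0.914843, PV = 35.678890
  t = 2.5000: CF_t = 39.000000, DF = 0.894712, PV = 34.893780
  t = 3.0000: CF_t = 1039.000000, DF = 0.875024, PV = 909.150219
Price P = sum_t PV_t = 1091.648867
First compute Macaulay numerator sum_t t * PV_t:
  t * PV_t at t = 0.5000: 19.070905
  t * PV_t at t = 1.0000: 37.302503
  t * PV_t at t = 1.5000: 54.722498
  t * PV_t at t = 2.0000: 71.357781
  t * PV_t at t = 2.5000: 87.234451
  t * PV_t at t = 3.0000: 2727.450656
Macaulay duration D = 2997.138794 / 1091.648867 = 2.745515
Modified duration = D / (1 + y/m) = 2.745515 / (1 + 0.022500) = 2.685101

Answer: Modified duration = 2.6851


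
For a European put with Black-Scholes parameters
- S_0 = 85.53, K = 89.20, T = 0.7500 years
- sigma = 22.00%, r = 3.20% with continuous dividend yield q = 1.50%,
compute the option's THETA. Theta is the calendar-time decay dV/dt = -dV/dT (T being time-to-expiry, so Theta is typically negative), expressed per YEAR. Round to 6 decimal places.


d1 = -0.0583325739; d2 = -0.2488581627
phi(d1) = 0.3982641192; exp(-qT) = 0.9888130446; exp(-rT) = 0.9762857098
Theta = -S*exp(-qT)*phi(d1)*sigma/(2*sqrt(T)) + r*K*exp(-rT)*N(-d2) - q*S*exp(-qT)*N(-d1)
N(-d1) = 0.5232581393; N(-d2) = 0.5982647507; sqrt(T) = 0.8660254038
Term 1 = -85.5300 * 0.9888130446 * 0.3982641192 * 0.2200 / (2 * 0.8660254038) = -4.2782473877
Term 2 = 0.0320 * 89.2000 * 0.9762857098 * 0.5982647507 = 1.6671903216
Term 3 = -0.0150 * 85.5300 * 0.9888130446 * 0.5232581393 = -0.6638040697
Theta = -4.2782473877 + (1.6671903216) + (-0.6638040697) = -3.274861

Answer: Theta = -3.274861


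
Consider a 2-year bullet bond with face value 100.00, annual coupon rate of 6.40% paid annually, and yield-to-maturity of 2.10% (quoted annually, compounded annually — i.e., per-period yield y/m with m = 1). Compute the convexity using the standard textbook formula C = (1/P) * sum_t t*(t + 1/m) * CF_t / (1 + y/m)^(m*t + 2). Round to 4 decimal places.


Coupon per period c = face * coupon_rate / m = 6.400000
Periods per year m = 1; per-period yield y/m = 0.021000
Number of cashflows N = 2
Cashflows (t years, CF_t, discount factor 1/(1+y/m)^(m*t), PV):
  t = 1.0000: CF_t = 6.400000, DF = 0.979432, PV = 6.268364
  t = 2.0000: CF_t = 106.400000, DF = 0.959287, PV = 102.068127
Price P = sum_t PV_t = 108.336491
Convexity numerator sum_t t*(t + 1/m) * CF_t / (1+y/m)^(m*t + 2):
  t = 1.0000: term = 12.026320
  t = 2.0000: term = 587.475703
Convexity = (1/P) * sum = 599.502023 / 108.336491 = 5.533704

Answer: Convexity = 5.5337


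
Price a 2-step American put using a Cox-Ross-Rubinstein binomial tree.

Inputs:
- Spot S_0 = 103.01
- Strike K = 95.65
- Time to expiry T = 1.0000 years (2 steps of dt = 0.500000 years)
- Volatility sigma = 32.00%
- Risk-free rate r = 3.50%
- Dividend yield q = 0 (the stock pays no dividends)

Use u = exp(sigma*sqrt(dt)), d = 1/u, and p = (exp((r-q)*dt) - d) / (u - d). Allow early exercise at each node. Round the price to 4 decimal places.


dt = T/N = 0.500000
u = exp(sigma*sqrt(dt)) = 1.253919; d = 1/u = 0.797499
p = (exp((r-q)*dt) - d) / (u - d) = 0.482351
Discount per step: exp(-r*dt) = 0.982652
Stock lattice S(k, i) with i counting down-moves:
  k=0: S(0,0) = 103.0100
  k=1: S(1,0) = 129.1662; S(1,1) = 82.1504
  k=2: S(2,0) = 161.9641; S(2,1) = 103.0100; S(2,2) = 65.5149
Terminal payoffs V(N, i) = max(K - S_T, 0):
  V(2,0) = 0.000000; V(2,1) = 0.000000; V(2,2) = 30.135091
Backward induction: V(k, i) = exp(-r*dt) * [p * V(k+1, i) + (1-p) * V(k+1, i+1)]; then take max(V_cont, immediate exercise) for American.
  V(1,0) = exp(-r*dt) * [p*0.000000 + (1-p)*0.000000] = 0.000000; exercise = 0.000000; V(1,0) = max -> 0.000000
  V(1,1) = exp(-r*dt) * [p*0.000000 + (1-p)*30.135091] = 15.328787; exercise = 13.499585; V(1,1) = max -> 15.328787
  V(0,0) = exp(-r*dt) * [p*0.000000 + (1-p)*15.328787] = 7.797279; exercise = 0.000000; V(0,0) = max -> 7.797279

Answer: Price = V(0,0) = 7.7973


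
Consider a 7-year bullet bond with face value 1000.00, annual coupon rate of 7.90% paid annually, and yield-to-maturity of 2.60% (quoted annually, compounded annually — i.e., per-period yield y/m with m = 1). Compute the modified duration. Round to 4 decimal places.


Coupon per period c = face * coupon_rate / m = 79.000000
Periods per year m = 1; per-period yield y/m = 0.026000
Number of cashflows N = 7
Cashflows (t years, CF_t, discount factor 1/(1+y/m)^(m*t), PV):
  t = 1.0000: CF_t = 79.000000, DF = 0.974659, PV = 76.998051
  t = 2.0000: CF_t = 79.000000, DF = 0.949960, PV = 75.046833
  t = 3.0000: CF_t = 79.000000, DF = 0.925887, PV = 73.145061
  t = 4.0000: CF_t = 79.000000, DF = 0.902424, PV = 71.291483
  t = 5.0000: CF_t = 79.000000, DF = 0.879555, PV = 69.484876
  t = 6.0000: CF_t = 79.000000, DF = 0.857266, PV = 67.724051
  t = 7.0000: CF_t = 1079.000000, DF = 0.835542, PV = 901.550211
Price P = sum_t PV_t = 1335.240566
First compute Macaulay numerator sum_t t * PV_t:
  t * PV_t at t = 1.0000: 76.998051
  t * PV_t at t = 2.0000: 150.093666
  t * PV_t at t = 3.0000: 219.435184
  t * PV_t at t = 4.0000: 285.165931
  t * PV_t at t = 5.0000: 347.424380
  t * PV_t at t = 6.0000: 406.344305
  t * PV_t at t = 7.0000: 6310.851475
Macaulay duration D = 7796.312993 / 1335.240566 = 5.838883
Modified duration = D / (1 + y/m) = 5.838883 / (1 + 0.026000) = 5.690919

Answer: Modified duration = 5.6909


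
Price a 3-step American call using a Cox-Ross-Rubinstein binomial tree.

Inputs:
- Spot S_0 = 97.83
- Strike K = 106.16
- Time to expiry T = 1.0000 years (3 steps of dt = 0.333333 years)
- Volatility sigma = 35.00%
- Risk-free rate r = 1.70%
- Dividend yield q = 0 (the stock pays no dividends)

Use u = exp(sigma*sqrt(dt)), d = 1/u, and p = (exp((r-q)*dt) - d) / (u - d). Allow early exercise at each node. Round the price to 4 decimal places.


Answer: Price = V(0,0) = 11.7895

Derivation:
dt = T/N = 0.333333
u = exp(sigma*sqrt(dt)) = 1.223937; d = 1/u = 0.817036
p = (exp((r-q)*dt) - d) / (u - d) = 0.463619
Discount per step: exp(-r*dt) = 0.994349
Stock lattice S(k, i) with i counting down-moves:
  k=0: S(0,0) = 97.8300
  k=1: S(1,0) = 119.7377; S(1,1) = 79.9306
  k=2: S(2,0) = 146.5514; S(2,1) = 97.8300; S(2,2) = 65.3061
  k=3: S(3,0) = 179.3697; S(3,1) = 119.7377; S(3,2) = 79.9306; S(3,3) = 53.3574
Terminal payoffs V(N, i) = max(S_T - K, 0):
  V(3,0) = 73.209704; V(3,1) = 13.577743; V(3,2) = 0.000000; V(3,3) = 0.000000
Backward induction: V(k, i) = exp(-r*dt) * [p * V(k+1, i) + (1-p) * V(k+1, i+1)]; then take max(V_cont, immediate exercise) for American.
  V(2,0) = exp(-r*dt) * [p*73.209704 + (1-p)*13.577743] = 40.991308; exercise = 40.391436; V(2,0) = max -> 40.991308
  V(2,1) = exp(-r*dt) * [p*13.577743 + (1-p)*0.000000] = 6.259329; exercise = 0.000000; V(2,1) = max -> 6.259329
  V(2,2) = exp(-r*dt) * [p*0.000000 + (1-p)*0.000000] = 0.000000; exercise = 0.000000; V(2,2) = max -> 0.000000
  V(1,0) = exp(-r*dt) * [p*40.991308 + (1-p)*6.259329] = 22.235376; exercise = 13.577743; V(1,0) = max -> 22.235376
  V(1,1) = exp(-r*dt) * [p*6.259329 + (1-p)*0.000000] = 2.885546; exercise = 0.000000; V(1,1) = max -> 2.885546
  V(0,0) = exp(-r*dt) * [p*22.235376 + (1-p)*2.885546] = 11.789497; exercise = 0.000000; V(0,0) = max -> 11.789497


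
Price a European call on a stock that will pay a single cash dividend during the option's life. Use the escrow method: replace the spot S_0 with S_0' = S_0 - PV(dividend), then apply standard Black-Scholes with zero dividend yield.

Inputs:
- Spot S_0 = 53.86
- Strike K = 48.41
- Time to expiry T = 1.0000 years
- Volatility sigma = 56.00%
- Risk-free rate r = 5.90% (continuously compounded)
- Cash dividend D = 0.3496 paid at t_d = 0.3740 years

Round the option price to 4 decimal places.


PV(D) = D * exp(-r * t_d) = 0.3496 * 0.97817567 = 0.34197022
S_0' = S_0 - PV(D) = 53.8600 - 0.34197022 = 53.51802978
d1 = (ln(S_0'/K) + (r + sigma^2/2)*T) / (sigma*sqrt(T)) = 0.56448607
d2 = d1 - sigma*sqrt(T) = 0.00448607
exp(-rT) = 0.94270677
N(d1) = 0.71378831; N(d2) = 0.50178968
C = S_0' * N(d1) - K * exp(-rT) * N(d2) = 53.51802978 * 0.71378831 - 48.4100 * 0.94270677 * 0.50178968 = 15.3007

Answer: Price = 15.3007


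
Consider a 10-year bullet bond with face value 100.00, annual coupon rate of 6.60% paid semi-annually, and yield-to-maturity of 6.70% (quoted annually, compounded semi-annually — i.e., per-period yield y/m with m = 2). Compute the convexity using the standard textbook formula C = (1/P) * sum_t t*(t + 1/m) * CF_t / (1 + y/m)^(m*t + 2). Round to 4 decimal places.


Answer: Convexity = 65.8589

Derivation:
Coupon per period c = face * coupon_rate / m = 3.300000
Periods per year m = 2; per-period yield y/m = 0.033500
Number of cashflows N = 20
Cashflows (t years, CF_t, discount factor 1/(1+y/m)^(m*t), PV):
  t = 0.5000: CF_t = 3.300000, DF = 0.967586, PV = 3.193033
  t = 1.0000: CF_t = 3.300000, DF = 0.936222, PV = 3.089534
  t = 1.5000: CF_t = 3.300000, DF = 0.905876, PV = 2.989389
  t = 2.0000: CF_t = 3.300000, DF = 0.876512, PV = 2.892491
  t = 2.5000: CF_t = 3.300000, DF = 0.848101, PV = 2.798733
  t = 3.0000: CF_t = 3.300000, DF = 0.820611, PV = 2.708015
  t = 3.5000: CF_t = 3.300000, DF = 0.794011, PV = 2.620237
  t = 4.0000: CF_t = 3.300000, DF = 0.768274, PV = 2.535304
  t = 4.5000: CF_t = 3.300000, DF = 0.743371, PV = 2.453125
  t = 5.0000: CF_t = 3.300000, DF = 0.719275, PV = 2.373609
  t = 5.5000: CF_t = 3.300000, DF = 0.695961, PV = 2.296670
  t = 6.0000: CF_t = 3.300000, DF = 0.673402, PV = 2.222226
  t = 6.5000: CF_t = 3.300000, DF = 0.651574, PV = 2.150194
  t = 7.0000: CF_t = 3.300000, DF = 0.630454, PV = 2.080498
  t = 7.5000: CF_t = 3.300000, DF = 0.610018, PV = 2.013060
  t = 8.0000: CF_t = 3.300000, DF = 0.590245, PV = 1.947808
  t = 8.5000: CF_t = 3.300000, DF = 0.571113, PV = 1.884672
  t = 9.0000: CF_t = 3.300000, DF = 0.552601, PV = 1.823582
  t = 9.5000: CF_t = 3.300000, DF = 0.534689, PV = 1.764472
  t = 10.0000: CF_t = 103.300000, DF = 0.517357, PV = 53.442984
Price P = sum_t PV_t = 99.279637
Convexity numerator sum_t t*(t + 1/m) * CF_t / (1+y/m)^(m*t + 2):
  t = 0.5000: term = 1.494695
  t = 1.0000: term = 4.338736
  t = 1.5000: term = 8.396200
  t = 2.0000: term = 13.540075
  t = 2.5000: term = 19.651777
  t = 3.0000: term = 26.620695
  t = 3.5000: term = 34.343745
  t = 4.0000: term = 42.724957
  t = 4.5000: term = 51.675081
  t = 5.0000: term = 61.111207
  t = 5.5000: term = 70.956409
  t = 6.0000: term = 81.139404
  t = 6.5000: term = 91.594231
  t = 7.0000: term = 102.259943
  t = 7.5000: term = 113.080316
  t = 8.0000: term = 124.003572
  t = 8.5000: term = 134.982117
  t = 9.0000: term = 145.972295
  t = 9.5000: term = 156.934145
  t = 10.0000: term = 5253.624631
Convexity = (1/P) * sum = 6538.444232 / 99.279637 = 65.858865


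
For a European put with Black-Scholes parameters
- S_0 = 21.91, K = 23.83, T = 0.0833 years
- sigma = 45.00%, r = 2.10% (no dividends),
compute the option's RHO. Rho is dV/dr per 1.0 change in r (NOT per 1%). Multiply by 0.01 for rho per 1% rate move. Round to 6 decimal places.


d1 = -0.5683703992; d2 = -0.6982482265
phi(d1) = 0.3394390121; exp(-qT) = 1.0000000000; exp(-rT) = 0.9982522291
N(-d2) = 0.7574890144
Rho = -K*T*exp(-rT)*N(-d2) = -23.8300 * 0.0833 * 0.9982522291 * 0.7574890144 = -1.501017

Answer: Rho = -1.501017


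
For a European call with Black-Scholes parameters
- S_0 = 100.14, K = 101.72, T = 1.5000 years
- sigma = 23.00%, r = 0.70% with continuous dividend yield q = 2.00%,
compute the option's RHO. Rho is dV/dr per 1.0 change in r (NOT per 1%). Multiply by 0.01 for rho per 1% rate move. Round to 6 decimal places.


d1 = 0.0160468783; d2 = -0.2656444421
phi(d1) = 0.3988909194; exp(-qT) = 0.9704455335; exp(-rT) = 0.9895549326
N(d2) = 0.3952565275
Rho = K*T*exp(-rT)*N(d2) = 101.7200 * 1.5000 * 0.9895549326 * 0.3952565275 = 59.678317

Answer: Rho = 59.678317


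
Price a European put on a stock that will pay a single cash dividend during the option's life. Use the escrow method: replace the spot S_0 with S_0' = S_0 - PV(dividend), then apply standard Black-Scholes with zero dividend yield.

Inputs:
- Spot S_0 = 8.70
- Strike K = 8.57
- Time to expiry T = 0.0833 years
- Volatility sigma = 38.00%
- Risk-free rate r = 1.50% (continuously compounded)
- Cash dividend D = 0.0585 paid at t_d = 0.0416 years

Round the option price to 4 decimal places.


PV(D) = D * exp(-r * t_d) = 0.0585 * 0.99937619 = 0.05846351
S_0' = S_0 - PV(D) = 8.7000 - 0.05846351 = 8.64153649
d1 = (ln(S_0'/K) + (r + sigma^2/2)*T) / (sigma*sqrt(T)) = 0.14202402
d2 = d1 - sigma*sqrt(T) = 0.03234941
exp(-rT) = 0.99875128
N(-d1) = 0.44353052; N(-d2) = 0.48709670
P = K * exp(-rT) * N(-d2) - S_0' * N(-d1) = 8.5700 * 0.99875128 * 0.48709670 - 8.64153649 * 0.44353052 = 0.3364

Answer: Price = 0.3364


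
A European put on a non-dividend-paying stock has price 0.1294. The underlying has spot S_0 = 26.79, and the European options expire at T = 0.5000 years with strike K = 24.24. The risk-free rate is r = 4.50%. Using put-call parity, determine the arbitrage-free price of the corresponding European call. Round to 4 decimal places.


Put-call parity: C - P = S_0 * exp(-qT) - K * exp(-rT).
S_0 * exp(-qT) = 26.7900 * 1.00000000 = 26.79000000
K * exp(-rT) = 24.2400 * 0.97775124 = 23.70068999
C = P + S*exp(-qT) - K*exp(-rT)
C = 0.1294 + 26.79000000 - 23.70068999 = 3.2187

Answer: Call price = 3.2187


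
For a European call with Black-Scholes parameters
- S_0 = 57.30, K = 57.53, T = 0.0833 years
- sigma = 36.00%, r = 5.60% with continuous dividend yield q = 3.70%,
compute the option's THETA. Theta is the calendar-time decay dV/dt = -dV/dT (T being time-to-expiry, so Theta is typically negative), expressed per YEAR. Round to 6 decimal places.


d1 = 0.0286289518; d2 = -0.0752733100
phi(d1) = 0.3987788240; exp(-qT) = 0.9969226448; exp(-rT) = 0.9953460633
Theta = -S*exp(-qT)*phi(d1)*sigma/(2*sqrt(T)) - r*K*exp(-rT)*N(d2) + q*S*exp(-qT)*N(d1)
N(d1) = 0.5114197393; N(d2) = 0.4699986284; sqrt(T) = 0.2886173938
Term 1 = -57.3000 * 0.9969226448 * 0.3987788240 * 0.3600 / (2 * 0.2886173938) = -14.2068624488
Term 2 = -0.0560 * 57.5300 * 0.9953460633 * 0.4699986284 = -1.5071382592
Term 3 = 0.0370 * 57.3000 * 0.9969226448 * 0.5114197393 = 1.0809243331
Theta = -14.2068624488 + (-1.5071382592) + (1.0809243331) = -14.633076

Answer: Theta = -14.633076


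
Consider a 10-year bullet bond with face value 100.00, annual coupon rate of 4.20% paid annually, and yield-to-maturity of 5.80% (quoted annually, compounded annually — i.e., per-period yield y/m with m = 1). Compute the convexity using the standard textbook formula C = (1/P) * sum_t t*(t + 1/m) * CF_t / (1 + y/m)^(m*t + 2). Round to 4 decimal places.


Coupon per period c = face * coupon_rate / m = 4.200000
Periods per year m = 1; per-period yield y/m = 0.058000
Number of cashflows N = 10
Cashflows (t years, CF_t, discount factor 1/(1+y/m)^(m*t), PV):
  t = 1.0000: CF_t = 4.200000, DF = 0.945180, PV = 3.969754
  t = 2.0000: CF_t = 4.200000, DF = 0.893364, PV = 3.752131
  t = 3.0000: CF_t = 4.200000, DF = 0.844390, PV = 3.546437
  t = 4.0000: CF_t = 4.200000, DF = 0.798100, PV = 3.352020
  t = 5.0000: CF_t = 4.200000, DF = 0.754348, PV = 3.168261
  t = 6.0000: CF_t = 4.200000, DF = 0.712994, PV = 2.994576
  t = 7.0000: CF_t = 4.200000, DF = 0.673908, PV = 2.830412
  t = 8.0000: CF_t = 4.200000, DF = 0.636964, PV = 2.675247
  t = 9.0000: CF_t = 4.200000, DF = 0.602045, PV = 2.528589
  t = 10.0000: CF_t = 104.200000, DF = 0.569041, PV = 59.294040
Price P = sum_t PV_t = 88.111467
Convexity numerator sum_t t*(t + 1/m) * CF_t / (1+y/m)^(m*t + 2):
  t = 1.0000: term = 7.092875
  t = 2.0000: term = 20.112121
  t = 3.0000: term = 38.019132
  t = 4.0000: term = 59.891512
  t = 5.0000: term = 84.912352
  t = 6.0000: term = 112.360390
  t = 7.0000: term = 141.600996
  t = 8.0000: term = 172.077905
  t = 9.0000: term = 203.305653
  t = 10.0000: term = 5826.830593
Convexity = (1/P) * sum = 6666.203529 / 88.111467 = 75.656481

Answer: Convexity = 75.6565


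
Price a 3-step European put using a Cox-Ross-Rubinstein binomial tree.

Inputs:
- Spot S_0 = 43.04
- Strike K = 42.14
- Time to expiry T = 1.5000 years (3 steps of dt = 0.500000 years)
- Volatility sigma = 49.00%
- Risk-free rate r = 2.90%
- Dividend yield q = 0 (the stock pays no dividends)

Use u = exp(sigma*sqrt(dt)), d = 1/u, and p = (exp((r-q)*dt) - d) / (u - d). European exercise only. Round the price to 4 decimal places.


Answer: Price = V(0,0) = 9.3196

Derivation:
dt = T/N = 0.500000
u = exp(sigma*sqrt(dt)) = 1.414084; d = 1/u = 0.707171
p = (exp((r-q)*dt) - d) / (u - d) = 0.434897
Discount per step: exp(-r*dt) = 0.985605
Stock lattice S(k, i) with i counting down-moves:
  k=0: S(0,0) = 43.0400
  k=1: S(1,0) = 60.8622; S(1,1) = 30.4367
  k=2: S(2,0) = 86.0643; S(2,1) = 43.0400; S(2,2) = 21.5239
  k=3: S(3,0) = 121.7022; S(3,1) = 60.8622; S(3,2) = 30.4367; S(3,3) = 15.2211
Terminal payoffs V(N, i) = max(K - S_T, 0):
  V(3,0) = 0.000000; V(3,1) = 0.000000; V(3,2) = 11.703346; V(3,3) = 26.918895
Backward induction: V(k, i) = exp(-r*dt) * [p * V(k+1, i) + (1-p) * V(k+1, i+1)].
  V(2,0) = exp(-r*dt) * [p*0.000000 + (1-p)*0.000000] = 0.000000
  V(2,1) = exp(-r*dt) * [p*0.000000 + (1-p)*11.703346] = 6.518393
  V(2,2) = exp(-r*dt) * [p*11.703346 + (1-p)*26.918895] = 20.009450
  V(1,0) = exp(-r*dt) * [p*0.000000 + (1-p)*6.518393] = 3.630538
  V(1,1) = exp(-r*dt) * [p*6.518393 + (1-p)*20.009450] = 13.938649
  V(0,0) = exp(-r*dt) * [p*3.630538 + (1-p)*13.938649] = 9.319566


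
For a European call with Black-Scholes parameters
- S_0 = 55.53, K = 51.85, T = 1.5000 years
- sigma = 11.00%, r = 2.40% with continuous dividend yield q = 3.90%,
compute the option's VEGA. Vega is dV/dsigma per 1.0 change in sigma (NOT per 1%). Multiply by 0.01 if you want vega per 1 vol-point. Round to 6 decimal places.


d1 = 0.4093133032; d2 = 0.2745913674
phi(d1) = 0.3668848563; exp(-qT) = 0.9431782404; exp(-rT) = 0.9646402935
Vega = S * exp(-qT) * phi(d1) * sqrt(T) = 55.5300 * 0.9431782404 * 0.3668848563 * 1.2247448714 = 23.534060

Answer: Vega = 23.534060


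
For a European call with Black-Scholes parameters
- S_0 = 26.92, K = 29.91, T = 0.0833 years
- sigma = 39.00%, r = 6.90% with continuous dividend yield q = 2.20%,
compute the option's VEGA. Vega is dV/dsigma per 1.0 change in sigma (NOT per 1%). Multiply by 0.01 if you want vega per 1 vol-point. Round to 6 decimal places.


d1 = -0.8446396679; d2 = -0.9572004515
phi(d1) = 0.2792503417; exp(-qT) = 0.9981690782; exp(-rT) = 0.9942687864
Vega = S * exp(-qT) * phi(d1) * sqrt(T) = 26.9200 * 0.9981690782 * 0.2792503417 * 0.2886173938 = 2.165685

Answer: Vega = 2.165685


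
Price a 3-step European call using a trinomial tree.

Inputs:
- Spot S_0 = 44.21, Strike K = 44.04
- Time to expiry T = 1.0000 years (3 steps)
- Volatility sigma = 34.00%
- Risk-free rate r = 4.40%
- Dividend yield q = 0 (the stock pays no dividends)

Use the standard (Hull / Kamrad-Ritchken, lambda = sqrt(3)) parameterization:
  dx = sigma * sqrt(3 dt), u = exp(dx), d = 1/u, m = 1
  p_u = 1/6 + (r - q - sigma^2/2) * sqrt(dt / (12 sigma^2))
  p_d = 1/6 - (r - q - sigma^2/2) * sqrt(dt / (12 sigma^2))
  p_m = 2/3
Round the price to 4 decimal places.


dt = T/N = 0.333333; dx = sigma*sqrt(3*dt) = 0.340000
u = exp(dx) = 1.404948; d = 1/u = 0.711770
p_u = 0.159902, p_m = 0.666667, p_d = 0.173431
Discount per step: exp(-r*dt) = 0.985440
Stock lattice S(k, j) with j the centered position index:
  k=0: S(0,+0) = 44.2100
  k=1: S(1,-1) = 31.4674; S(1,+0) = 44.2100; S(1,+1) = 62.1127
  k=2: S(2,-2) = 22.3975; S(2,-1) = 31.4674; S(2,+0) = 44.2100; S(2,+1) = 62.1127; S(2,+2) = 87.2651
  k=3: S(3,-3) = 15.9419; S(3,-2) = 22.3975; S(3,-1) = 31.4674; S(3,+0) = 44.2100; S(3,+1) = 62.1127; S(3,+2) = 87.2651; S(3,+3) = 122.6029
Terminal payoffs V(N, j) = max(S_T - K, 0):
  V(3,-3) = 0.000000; V(3,-2) = 0.000000; V(3,-1) = 0.000000; V(3,+0) = 0.170000; V(3,+1) = 18.072733; V(3,+2) = 43.225135; V(3,+3) = 78.562941
Backward induction: V(k, j) = exp(-r*dt) * [p_u * V(k+1, j+1) + p_m * V(k+1, j) + p_d * V(k+1, j-1)]
  V(2,-2) = exp(-r*dt) * [p_u*0.000000 + p_m*0.000000 + p_d*0.000000] = 0.000000
  V(2,-1) = exp(-r*dt) * [p_u*0.170000 + p_m*0.000000 + p_d*0.000000] = 0.026788
  V(2,+0) = exp(-r*dt) * [p_u*18.072733 + p_m*0.170000 + p_d*0.000000] = 2.959473
  V(2,+1) = exp(-r*dt) * [p_u*43.225135 + p_m*18.072733 + p_d*0.170000] = 18.713272
  V(2,+2) = exp(-r*dt) * [p_u*78.562941 + p_m*43.225135 + p_d*18.072733] = 43.865403
  V(1,-1) = exp(-r*dt) * [p_u*2.959473 + p_m*0.026788 + p_d*0.000000] = 0.483934
  V(1,+0) = exp(-r*dt) * [p_u*18.713272 + p_m*2.959473 + p_d*0.026788] = 4.897557
  V(1,+1) = exp(-r*dt) * [p_u*43.865403 + p_m*18.713272 + p_d*2.959473] = 19.711708
  V(0,+0) = exp(-r*dt) * [p_u*19.711708 + p_m*4.897557 + p_d*0.483934] = 6.406257

Answer: Price = V(0,0) = 6.4063


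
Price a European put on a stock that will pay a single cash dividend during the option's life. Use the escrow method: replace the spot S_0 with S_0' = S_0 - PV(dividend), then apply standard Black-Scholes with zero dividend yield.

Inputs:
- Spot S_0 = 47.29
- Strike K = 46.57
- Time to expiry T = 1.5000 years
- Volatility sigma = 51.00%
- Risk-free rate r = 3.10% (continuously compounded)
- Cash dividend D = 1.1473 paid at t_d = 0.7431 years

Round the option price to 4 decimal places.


Answer: Price = 10.2725

Derivation:
PV(D) = D * exp(-r * t_d) = 1.1473 * 0.97722721 = 1.12117277
S_0' = S_0 - PV(D) = 47.2900 - 1.12117277 = 46.16882723
d1 = (ln(S_0'/K) + (r + sigma^2/2)*T) / (sigma*sqrt(T)) = 0.37290404
d2 = d1 - sigma*sqrt(T) = -0.25171584
exp(-rT) = 0.95456456
N(-d1) = 0.35460993; N(-d2) = 0.59936965
P = K * exp(-rT) * N(-d2) - S_0' * N(-d1) = 46.5700 * 0.95456456 * 0.59936965 - 46.16882723 * 0.35460993 = 10.2725


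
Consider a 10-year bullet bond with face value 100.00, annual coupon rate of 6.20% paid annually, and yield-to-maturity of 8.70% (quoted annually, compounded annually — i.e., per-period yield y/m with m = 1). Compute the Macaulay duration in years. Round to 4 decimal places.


Coupon per period c = face * coupon_rate / m = 6.200000
Periods per year m = 1; per-period yield y/m = 0.087000
Number of cashflows N = 10
Cashflows (t years, CF_t, discount factor 1/(1+y/m)^(m*t), PV):
  t = 1.0000: CF_t = 6.200000, DF = 0.919963, PV = 5.703772
  t = 2.0000: CF_t = 6.200000, DF = 0.846332, PV = 5.247260
  t = 3.0000: CF_t = 6.200000, DF = 0.778595, PV = 4.827286
  t = 4.0000: CF_t = 6.200000, DF = 0.716278, PV = 4.440926
  t = 5.0000: CF_t = 6.200000, DF = 0.658950, PV = 4.085488
  t = 6.0000: CF_t = 6.200000, DF = 0.606209, PV = 3.758499
  t = 7.0000: CF_t = 6.200000, DF = 0.557690, PV = 3.457681
  t = 8.0000: CF_t = 6.200000, DF = 0.513055, PV = 3.180939
  t = 9.0000: CF_t = 6.200000, DF = 0.471991, PV = 2.926347
  t = 10.0000: CF_t = 106.200000, DF = 0.434215, PV = 46.113605
Price P = sum_t PV_t = 83.741803
Macaulay numerator sum_t t * PV_t:
  t * PV_t at t = 1.0000: 5.703772
  t * PV_t at t = 2.0000: 10.494520
  t * PV_t at t = 3.0000: 14.481859
  t * PV_t at t = 4.0000: 17.763703
  t * PV_t at t = 5.0000: 20.427441
  t * PV_t at t = 6.0000: 22.550993
  t * PV_t at t = 7.0000: 24.203765
  t * PV_t at t = 8.0000: 25.447512
  t * PV_t at t = 9.0000: 26.337121
  t * PV_t at t = 10.0000: 461.136051
Macaulay duration D = (sum_t t * PV_t) / P = 628.546737 / 83.741803 = 7.505770

Answer: Macaulay duration = 7.5058 years


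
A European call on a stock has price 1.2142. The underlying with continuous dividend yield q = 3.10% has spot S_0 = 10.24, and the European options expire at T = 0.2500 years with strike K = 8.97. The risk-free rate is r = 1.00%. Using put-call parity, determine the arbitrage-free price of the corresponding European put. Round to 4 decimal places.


Put-call parity: C - P = S_0 * exp(-qT) - K * exp(-rT).
S_0 * exp(-qT) = 10.2400 * 0.99227995 = 10.16094673
K * exp(-rT) = 8.9700 * 0.99750312 = 8.94760301
P = C - S*exp(-qT) + K*exp(-rT)
P = 1.2142 - 10.16094673 + 8.94760301 = 0.0009

Answer: Put price = 0.0009


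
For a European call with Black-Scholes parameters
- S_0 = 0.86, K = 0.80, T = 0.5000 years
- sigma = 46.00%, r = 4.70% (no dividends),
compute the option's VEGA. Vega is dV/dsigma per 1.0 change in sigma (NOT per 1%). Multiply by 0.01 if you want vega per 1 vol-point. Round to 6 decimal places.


Answer: Vega = 0.218524

Derivation:
d1 = 0.4572234274; d2 = 0.1319543081
phi(d1) = 0.3593475818; exp(-qT) = 1.0000000000; exp(-rT) = 0.9767739747
Vega = S * exp(-qT) * phi(d1) * sqrt(T) = 0.8600 * 1.0000000000 * 0.3593475818 * 0.7071067812 = 0.218524


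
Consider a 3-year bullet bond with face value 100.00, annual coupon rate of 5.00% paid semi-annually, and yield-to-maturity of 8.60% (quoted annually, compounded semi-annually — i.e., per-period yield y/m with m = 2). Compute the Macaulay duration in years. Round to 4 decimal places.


Coupon per period c = face * coupon_rate / m = 2.500000
Periods per year m = 2; per-period yield y/m = 0.043000
Number of cashflows N = 6
Cashflows (t years, CF_t, discount factor 1/(1+y/m)^(m*t), PV):
  t = 0.5000: CF_t = 2.500000, DF = 0.958773, PV = 2.396932
  t = 1.0000: CF_t = 2.500000, DF = 0.919245, PV = 2.298113
  t = 1.5000: CF_t = 2.500000, DF = 0.881347, PV = 2.203368
  t = 2.0000: CF_t = 2.500000, DF = 0.845012, PV = 2.112529
  t = 2.5000: CF_t = 2.500000, DF = 0.810174, PV = 2.025436
  t = 3.0000: CF_t = 102.500000, DF = 0.776773, PV = 79.619238
Price P = sum_t PV_t = 90.655616
Macaulay numerator sum_t t * PV_t:
  t * PV_t at t = 0.5000: 1.198466
  t * PV_t at t = 1.0000: 2.298113
  t * PV_t at t = 1.5000: 3.305052
  t * PV_t at t = 2.0000: 4.225059
  t * PV_t at t = 2.5000: 5.063589
  t * PV_t at t = 3.0000: 238.857713
Macaulay duration D = (sum_t t * PV_t) / P = 254.947993 / 90.655616 = 2.812269

Answer: Macaulay duration = 2.8123 years


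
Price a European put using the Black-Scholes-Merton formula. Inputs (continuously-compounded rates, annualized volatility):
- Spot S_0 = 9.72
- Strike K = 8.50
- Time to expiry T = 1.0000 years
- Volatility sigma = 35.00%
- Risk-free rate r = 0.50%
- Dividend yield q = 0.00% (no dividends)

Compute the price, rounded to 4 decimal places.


Answer: Price = 0.7287

Derivation:
d1 = (ln(S/K) + (r - q + 0.5*sigma^2) * T) / (sigma * sqrt(T)) = 0.57248416
d2 = d1 - sigma * sqrt(T) = 0.22248416
exp(-rT) = 0.99501248; exp(-qT) = 1.00000000
P = K * exp(-rT) * N(-d2) - S_0 * exp(-qT) * N(-d1)
N(-d1) = 0.28349701; N(-d2) = 0.41196850
P = 8.5000 * 0.99501248 * 0.41196850 - 9.7200 * 1.00000000 * 0.28349701 = 0.7287


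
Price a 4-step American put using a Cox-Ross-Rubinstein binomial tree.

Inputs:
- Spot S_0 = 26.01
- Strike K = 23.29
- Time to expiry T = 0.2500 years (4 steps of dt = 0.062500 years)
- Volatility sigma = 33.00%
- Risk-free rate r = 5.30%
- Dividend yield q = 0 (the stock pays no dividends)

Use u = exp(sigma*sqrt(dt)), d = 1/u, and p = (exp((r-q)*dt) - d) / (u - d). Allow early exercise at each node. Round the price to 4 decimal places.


dt = T/N = 0.062500
u = exp(sigma*sqrt(dt)) = 1.085999; d = 1/u = 0.920811
p = (exp((r-q)*dt) - d) / (u - d) = 0.499473
Discount per step: exp(-r*dt) = 0.996693
Stock lattice S(k, i) with i counting down-moves:
  k=0: S(0,0) = 26.0100
  k=1: S(1,0) = 28.2468; S(1,1) = 23.9503
  k=2: S(2,0) = 30.6760; S(2,1) = 26.0100; S(2,2) = 22.0537
  k=3: S(3,0) = 33.3141; S(3,1) = 28.2468; S(3,2) = 23.9503; S(3,3) = 20.3073
  k=4: S(4,0) = 36.1791; S(4,1) = 30.6760; S(4,2) = 26.0100; S(4,3) = 22.0537; S(4,4) = 18.6992
Terminal payoffs V(N, i) = max(K - S_T, 0):
  V(4,0) = 0.000000; V(4,1) = 0.000000; V(4,2) = 0.000000; V(4,3) = 1.236285; V(4,4) = 4.590794
Backward induction: V(k, i) = exp(-r*dt) * [p * V(k+1, i) + (1-p) * V(k+1, i+1)]; then take max(V_cont, immediate exercise) for American.
  V(3,0) = exp(-r*dt) * [p*0.000000 + (1-p)*0.000000] = 0.000000; exercise = 0.000000; V(3,0) = max -> 0.000000
  V(3,1) = exp(-r*dt) * [p*0.000000 + (1-p)*0.000000] = 0.000000; exercise = 0.000000; V(3,1) = max -> 0.000000
  V(3,2) = exp(-r*dt) * [p*0.000000 + (1-p)*1.236285] = 0.616748; exercise = 0.000000; V(3,2) = max -> 0.616748
  V(3,3) = exp(-r*dt) * [p*1.236285 + (1-p)*4.590794] = 2.905666; exercise = 2.982687; V(3,3) = max -> 2.982687
  V(2,0) = exp(-r*dt) * [p*0.000000 + (1-p)*0.000000] = 0.000000; exercise = 0.000000; V(2,0) = max -> 0.000000
  V(2,1) = exp(-r*dt) * [p*0.000000 + (1-p)*0.616748] = 0.307678; exercise = 0.000000; V(2,1) = max -> 0.307678
  V(2,2) = exp(-r*dt) * [p*0.616748 + (1-p)*2.982687] = 1.795008; exercise = 1.236285; V(2,2) = max -> 1.795008
  V(1,0) = exp(-r*dt) * [p*0.000000 + (1-p)*0.307678] = 0.153492; exercise = 0.000000; V(1,0) = max -> 0.153492
  V(1,1) = exp(-r*dt) * [p*0.307678 + (1-p)*1.795008] = 1.048648; exercise = 0.000000; V(1,1) = max -> 1.048648
  V(0,0) = exp(-r*dt) * [p*0.153492 + (1-p)*1.048648] = 0.599552; exercise = 0.000000; V(0,0) = max -> 0.599552

Answer: Price = V(0,0) = 0.5996


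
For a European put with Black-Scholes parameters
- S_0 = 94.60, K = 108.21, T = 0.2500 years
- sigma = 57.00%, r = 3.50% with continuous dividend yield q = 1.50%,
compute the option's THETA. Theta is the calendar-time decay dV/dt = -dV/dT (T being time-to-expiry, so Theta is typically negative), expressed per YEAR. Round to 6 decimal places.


d1 = -0.3115923071; d2 = -0.5965923071
phi(d1) = 0.3800382338; exp(-qT) = 0.9962570225; exp(-rT) = 0.9912881698
Theta = -S*exp(-qT)*phi(d1)*sigma/(2*sqrt(T)) + r*K*exp(-rT)*N(-d2) - q*S*exp(-qT)*N(-d1)
N(-d1) = 0.6223248093; N(-d2) = 0.7246101957; sqrt(T) = 0.5000000000
Term 1 = -94.6000 * 0.9962570225 * 0.3800382338 * 0.5700 / (2 * 0.5000000000) = -20.4157189698
Term 2 = 0.0350 * 108.2100 * 0.9912881698 * 0.7246101957 = 2.7204440924
Term 3 = -0.0150 * 94.6000 * 0.9962570225 * 0.6223248093 = -0.8797735599
Theta = -20.4157189698 + (2.7204440924) + (-0.8797735599) = -18.575048

Answer: Theta = -18.575048


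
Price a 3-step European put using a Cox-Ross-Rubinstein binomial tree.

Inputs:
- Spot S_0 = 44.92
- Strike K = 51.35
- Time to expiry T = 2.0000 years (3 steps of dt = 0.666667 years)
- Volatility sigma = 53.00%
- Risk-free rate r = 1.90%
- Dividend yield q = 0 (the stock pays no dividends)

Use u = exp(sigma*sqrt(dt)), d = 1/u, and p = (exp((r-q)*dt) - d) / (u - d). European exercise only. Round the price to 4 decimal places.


dt = T/N = 0.666667
u = exp(sigma*sqrt(dt)) = 1.541480; d = 1/u = 0.648727
p = (exp((r-q)*dt) - d) / (u - d) = 0.407750
Discount per step: exp(-r*dt) = 0.987413
Stock lattice S(k, i) with i counting down-moves:
  k=0: S(0,0) = 44.9200
  k=1: S(1,0) = 69.2433; S(1,1) = 29.1408
  k=2: S(2,0) = 106.7372; S(2,1) = 44.9200; S(2,2) = 18.9044
  k=3: S(3,0) = 164.5333; S(3,1) = 69.2433; S(3,2) = 29.1408; S(3,3) = 12.2638
Terminal payoffs V(N, i) = max(K - S_T, 0):
  V(3,0) = 0.000000; V(3,1) = 0.000000; V(3,2) = 22.209180; V(3,3) = 39.086179
Backward induction: V(k, i) = exp(-r*dt) * [p * V(k+1, i) + (1-p) * V(k+1, i+1)].
  V(2,0) = exp(-r*dt) * [p*0.000000 + (1-p)*0.000000] = 0.000000
  V(2,1) = exp(-r*dt) * [p*0.000000 + (1-p)*22.209180] = 12.987827
  V(2,2) = exp(-r*dt) * [p*22.209180 + (1-p)*39.086179] = 31.799230
  V(1,0) = exp(-r*dt) * [p*0.000000 + (1-p)*12.987827] = 7.595222
  V(1,1) = exp(-r*dt) * [p*12.987827 + (1-p)*31.799230] = 23.825175
  V(0,0) = exp(-r*dt) * [p*7.595222 + (1-p)*23.825175] = 16.990825

Answer: Price = V(0,0) = 16.9908
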